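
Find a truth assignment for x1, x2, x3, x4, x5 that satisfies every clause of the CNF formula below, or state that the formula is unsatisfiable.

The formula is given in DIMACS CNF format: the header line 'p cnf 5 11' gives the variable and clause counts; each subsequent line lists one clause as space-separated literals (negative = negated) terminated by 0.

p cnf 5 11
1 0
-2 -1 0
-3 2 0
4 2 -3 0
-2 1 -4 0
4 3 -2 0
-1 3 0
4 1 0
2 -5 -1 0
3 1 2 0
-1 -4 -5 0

UNSATISFIABLE

The clause (x1) is unit, so x1 = True.
The clause (¬x2) is unit, so x2 = False.
The clause (¬x3) is unit, so x3 = False.
Now (x3) is unsatisfied and unit — conflict.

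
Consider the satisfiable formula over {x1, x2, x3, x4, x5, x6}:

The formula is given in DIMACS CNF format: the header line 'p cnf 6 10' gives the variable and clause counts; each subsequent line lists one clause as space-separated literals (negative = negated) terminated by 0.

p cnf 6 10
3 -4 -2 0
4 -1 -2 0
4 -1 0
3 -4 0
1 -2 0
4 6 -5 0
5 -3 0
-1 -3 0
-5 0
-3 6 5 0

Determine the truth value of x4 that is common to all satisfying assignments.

Suppose x4 = True.
(x3) alone gives x3 = True.
(x5) alone gives x5 = True.
Now (¬x5) is unsatisfied and unit — conflict.
So every satisfying assignment has x4 = False.

False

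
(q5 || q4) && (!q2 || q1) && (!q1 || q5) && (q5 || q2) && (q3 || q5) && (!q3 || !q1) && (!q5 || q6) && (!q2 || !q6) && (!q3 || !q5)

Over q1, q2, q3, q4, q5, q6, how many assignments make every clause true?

4

There are 2^6 = 64 truth assignments over (q1, q2, q3, q4, q5, q6).
Split on q1. With q1 = true, the clauses containing q1 are satisfied and !q1 drops from the rest; 2 of the 2^5 = 32 assignments to the other variables satisfy what remains.
With q1 = false, by the same count on the reduced clause set, 2 assignments work.
(One model: q1=F, q2=F, q3=F, q4=F, q5=T, q6=T.)
Total: 2 + 2 = 4.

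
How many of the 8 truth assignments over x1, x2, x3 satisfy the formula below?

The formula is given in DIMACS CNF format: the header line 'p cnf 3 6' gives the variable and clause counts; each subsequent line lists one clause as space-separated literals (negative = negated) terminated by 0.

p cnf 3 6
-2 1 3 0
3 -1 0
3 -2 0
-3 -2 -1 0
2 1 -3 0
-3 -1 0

2

There are 2^3 = 8 truth assignments over (x1, x2, x3).
Check each against the 6 clauses (columns in the order x1, x2, x3):
  F F F  ✓ satisfies all
  F F T  ✗ fails (x2 ∨ x1 ∨ ¬x3)
  F T F  ✗ fails (¬x2 ∨ x1 ∨ x3)
  F T T  ✓ satisfies all
  T F F  ✗ fails (x3 ∨ ¬x1)
  T F T  ✗ fails (¬x3 ∨ ¬x1)
  T T F  ✗ fails (x3 ∨ ¬x1)
  T T T  ✗ fails (¬x3 ∨ ¬x2 ∨ ¬x1)
2 of the 8 rows are models.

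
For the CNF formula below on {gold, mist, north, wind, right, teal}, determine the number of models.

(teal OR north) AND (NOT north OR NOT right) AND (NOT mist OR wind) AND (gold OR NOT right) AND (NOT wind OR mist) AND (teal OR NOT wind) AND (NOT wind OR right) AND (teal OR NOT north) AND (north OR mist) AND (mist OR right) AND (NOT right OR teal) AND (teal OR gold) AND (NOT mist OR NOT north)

1

There are 2^6 = 64 truth assignments over (gold, mist, north, wind, right, teal).
Split on gold. With gold = true, the clauses containing gold are satisfied and NOT gold drops from the rest; 1 of the 2^5 = 32 assignments to the other variables satisfy what remains.
With gold = false, by the same count on the reduced clause set, 0 assignments work.
Total: 1 + 0 = 1.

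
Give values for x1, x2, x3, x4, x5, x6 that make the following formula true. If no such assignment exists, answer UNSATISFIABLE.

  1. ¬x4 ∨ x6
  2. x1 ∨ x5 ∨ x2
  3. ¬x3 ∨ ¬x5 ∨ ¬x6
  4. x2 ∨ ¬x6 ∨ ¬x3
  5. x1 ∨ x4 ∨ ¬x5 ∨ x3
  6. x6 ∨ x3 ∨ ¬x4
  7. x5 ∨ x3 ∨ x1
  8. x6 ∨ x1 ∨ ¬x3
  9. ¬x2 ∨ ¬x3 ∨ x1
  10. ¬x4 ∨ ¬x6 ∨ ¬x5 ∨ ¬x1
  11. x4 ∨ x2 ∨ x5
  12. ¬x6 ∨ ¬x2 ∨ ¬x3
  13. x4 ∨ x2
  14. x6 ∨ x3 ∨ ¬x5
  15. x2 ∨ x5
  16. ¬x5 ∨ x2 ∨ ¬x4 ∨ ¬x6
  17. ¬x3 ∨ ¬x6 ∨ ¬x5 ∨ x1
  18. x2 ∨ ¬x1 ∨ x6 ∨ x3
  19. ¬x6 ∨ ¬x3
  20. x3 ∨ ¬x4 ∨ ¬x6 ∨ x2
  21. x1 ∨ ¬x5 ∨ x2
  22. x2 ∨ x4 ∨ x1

x1: True,  x2: True,  x3: False,  x4: True,  x5: False,  x6: True

Suppose x4 = True.
From the singleton clause (x6), x6 = True.
From the singleton clause (¬x3), x3 = False.
From the singleton clause (x2), x2 = True.
Suppose x5 = False.
From the singleton clause (x1), x1 = True.
All clauses are satisfied.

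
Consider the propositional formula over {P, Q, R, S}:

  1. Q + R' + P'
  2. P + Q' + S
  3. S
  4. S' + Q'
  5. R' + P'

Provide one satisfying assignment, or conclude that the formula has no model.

Unit clause (S) forces S = 1.
Unit clause (Q') forces Q = 0.
Case R = 1:
Unit clause (P') forces P = 0.
This assignment satisfies each clause.

P=0,  Q=0,  R=1,  S=1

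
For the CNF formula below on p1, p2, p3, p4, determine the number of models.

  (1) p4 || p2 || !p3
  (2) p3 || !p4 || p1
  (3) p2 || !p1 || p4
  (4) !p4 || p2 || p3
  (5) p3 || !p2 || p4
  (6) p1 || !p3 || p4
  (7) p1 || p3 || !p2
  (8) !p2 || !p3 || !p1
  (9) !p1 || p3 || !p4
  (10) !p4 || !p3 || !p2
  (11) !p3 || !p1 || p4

3

There are 2^4 = 16 truth assignments over (p1, p2, p3, p4).
Split on p2. With p2 = true, the clauses containing p2 are satisfied and !p2 drops from the rest; 0 of the 2^3 = 8 assignments to the other variables satisfy what remains.
With p2 = false, by the same count on the reduced clause set, 3 assignments work.
(One model: p1=F, p2=F, p3=F, p4=F.)
Total: 0 + 3 = 3.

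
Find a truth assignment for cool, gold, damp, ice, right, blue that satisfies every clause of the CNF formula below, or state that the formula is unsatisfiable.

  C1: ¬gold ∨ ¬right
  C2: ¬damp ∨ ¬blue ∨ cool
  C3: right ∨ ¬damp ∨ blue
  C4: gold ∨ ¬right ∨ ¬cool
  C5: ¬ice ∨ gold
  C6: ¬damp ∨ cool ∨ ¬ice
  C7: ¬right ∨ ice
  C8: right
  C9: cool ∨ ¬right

UNSATISFIABLE

Unit clause (right) forces right = True.
Unit clause (¬gold) forces gold = False.
Unit clause (¬cool) forces cool = False.
Now (cool) is unsatisfied and unit — conflict.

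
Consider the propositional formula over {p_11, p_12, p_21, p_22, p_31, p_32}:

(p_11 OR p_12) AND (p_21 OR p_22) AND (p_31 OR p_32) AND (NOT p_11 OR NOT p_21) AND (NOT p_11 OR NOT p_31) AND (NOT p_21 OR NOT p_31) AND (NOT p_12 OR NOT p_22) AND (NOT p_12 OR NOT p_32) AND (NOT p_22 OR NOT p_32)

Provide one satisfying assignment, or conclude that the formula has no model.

UNSATISFIABLE

Branch on p_11: set p_11 = true.
(NOT p_21) alone gives p_21 = false.
(p_22) alone gives p_22 = true.
(NOT p_31) alone gives p_31 = false.
(p_32) alone gives p_32 = true.
That conflicts with the unit clause (NOT p_32).
Backtrack on p_11: now try p_11 = false.
(p_12) alone gives p_12 = true.
(NOT p_22) alone gives p_22 = false.
(p_21) alone gives p_21 = true.
(NOT p_31) alone gives p_31 = false.
(p_32) alone gives p_32 = true.
That conflicts with the unit clause (NOT p_32).
Either choice for p_11 ends in contradiction.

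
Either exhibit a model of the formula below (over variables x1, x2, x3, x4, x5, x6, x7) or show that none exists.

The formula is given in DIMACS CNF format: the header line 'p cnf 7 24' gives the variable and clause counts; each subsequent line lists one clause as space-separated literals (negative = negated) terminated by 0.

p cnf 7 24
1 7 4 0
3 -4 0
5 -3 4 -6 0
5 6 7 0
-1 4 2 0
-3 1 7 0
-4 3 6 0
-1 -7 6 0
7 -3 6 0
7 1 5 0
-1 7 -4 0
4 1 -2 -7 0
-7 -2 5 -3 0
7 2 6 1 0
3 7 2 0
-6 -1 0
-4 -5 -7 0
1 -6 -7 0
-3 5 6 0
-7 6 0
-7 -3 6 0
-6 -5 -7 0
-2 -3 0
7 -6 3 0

x1 ↦ True,  x2 ↦ True,  x3 ↦ False,  x4 ↦ False,  x5 ↦ True,  x6 ↦ False,  x7 ↦ False

Suppose x3 = False.
The clause (¬x4) is unit, so x4 = False.
Suppose x1 = True.
The clause (x2) is unit, so x2 = True.
The clause (¬x6) is unit, so x6 = False.
The clause (¬x7) is unit, so x7 = False.
The clause (x5) is unit, so x5 = True.
Every clause now holds.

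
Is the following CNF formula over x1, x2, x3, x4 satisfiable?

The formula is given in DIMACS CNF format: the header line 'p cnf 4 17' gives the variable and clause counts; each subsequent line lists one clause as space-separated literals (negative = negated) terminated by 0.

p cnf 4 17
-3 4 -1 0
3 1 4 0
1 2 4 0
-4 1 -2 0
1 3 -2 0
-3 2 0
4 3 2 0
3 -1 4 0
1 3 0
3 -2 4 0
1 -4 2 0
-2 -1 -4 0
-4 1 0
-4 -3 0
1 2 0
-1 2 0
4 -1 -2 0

Satisfiable

Try x3 = True.
Unit clause (x2) forces x2 = True.
Unit clause (¬x4) forces x4 = False.
Unit clause (¬x1) forces x1 = False.
Every clause now holds.
A satisfying assignment: x1: False,  x2: True,  x3: True,  x4: False.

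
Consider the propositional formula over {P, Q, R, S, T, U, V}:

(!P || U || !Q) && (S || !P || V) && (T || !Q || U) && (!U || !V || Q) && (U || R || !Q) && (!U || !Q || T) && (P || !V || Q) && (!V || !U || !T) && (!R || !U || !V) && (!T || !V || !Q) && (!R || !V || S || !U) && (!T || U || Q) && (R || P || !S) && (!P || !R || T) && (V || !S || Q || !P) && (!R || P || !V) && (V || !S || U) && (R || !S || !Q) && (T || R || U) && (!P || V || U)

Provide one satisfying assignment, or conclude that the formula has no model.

Branch on P: set P = false.
Branch on V: set V = false.
Branch on R: set R = true.
Branch on S: set S = false.
Branch on T: set T = true.
Branch on U: set U = false.
(Q) alone gives Q = true.
All clauses are satisfied.

P=false,  Q=true,  R=true,  S=false,  T=true,  U=false,  V=false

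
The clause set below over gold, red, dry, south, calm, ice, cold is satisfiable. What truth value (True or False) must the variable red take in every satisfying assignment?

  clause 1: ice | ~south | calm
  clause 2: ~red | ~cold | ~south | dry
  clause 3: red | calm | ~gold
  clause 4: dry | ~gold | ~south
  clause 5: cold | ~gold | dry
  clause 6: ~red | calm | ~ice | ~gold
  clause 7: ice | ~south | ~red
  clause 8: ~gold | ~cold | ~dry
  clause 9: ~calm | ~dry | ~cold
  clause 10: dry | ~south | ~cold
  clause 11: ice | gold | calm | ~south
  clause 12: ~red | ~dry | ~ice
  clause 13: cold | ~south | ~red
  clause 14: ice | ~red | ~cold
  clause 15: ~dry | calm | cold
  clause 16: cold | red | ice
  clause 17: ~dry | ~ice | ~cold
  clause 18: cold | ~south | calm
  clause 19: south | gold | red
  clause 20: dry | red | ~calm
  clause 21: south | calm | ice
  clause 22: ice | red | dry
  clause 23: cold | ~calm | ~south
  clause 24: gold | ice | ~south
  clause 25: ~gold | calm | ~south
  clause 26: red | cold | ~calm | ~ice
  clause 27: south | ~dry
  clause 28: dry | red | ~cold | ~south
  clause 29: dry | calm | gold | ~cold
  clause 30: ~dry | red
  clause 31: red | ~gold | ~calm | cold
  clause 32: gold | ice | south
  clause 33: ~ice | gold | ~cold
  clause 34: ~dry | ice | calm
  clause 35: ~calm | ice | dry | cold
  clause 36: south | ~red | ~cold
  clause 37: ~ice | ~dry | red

True

Suppose red = 0.
(~dry) alone gives dry = 0.
(~calm) alone gives calm = 0.
(~gold) alone gives gold = 0.
(south) alone gives south = 1.
(ice) alone gives ice = 1.
(~cold) alone gives cold = 0.
But (cold) is also a unit clause — contradiction.
So every satisfying assignment has red = True.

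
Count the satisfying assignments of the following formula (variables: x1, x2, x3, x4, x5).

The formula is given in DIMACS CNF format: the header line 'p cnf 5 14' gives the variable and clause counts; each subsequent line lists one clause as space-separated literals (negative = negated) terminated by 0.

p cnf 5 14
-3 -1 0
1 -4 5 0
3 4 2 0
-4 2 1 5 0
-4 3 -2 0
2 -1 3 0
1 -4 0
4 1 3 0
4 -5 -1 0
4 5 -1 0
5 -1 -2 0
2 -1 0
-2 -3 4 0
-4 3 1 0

2

There are 2^5 = 32 truth assignments over (x1, x2, x3, x4, x5).
Split on x5. With x5 = True, the clauses containing x5 are satisfied and ¬x5 drops from the rest; 1 of the 2^4 = 16 assignments to the other variables satisfy what remains.
With x5 = False, by the same count on the reduced clause set, 1 assignment works.
Total: 1 + 1 = 2.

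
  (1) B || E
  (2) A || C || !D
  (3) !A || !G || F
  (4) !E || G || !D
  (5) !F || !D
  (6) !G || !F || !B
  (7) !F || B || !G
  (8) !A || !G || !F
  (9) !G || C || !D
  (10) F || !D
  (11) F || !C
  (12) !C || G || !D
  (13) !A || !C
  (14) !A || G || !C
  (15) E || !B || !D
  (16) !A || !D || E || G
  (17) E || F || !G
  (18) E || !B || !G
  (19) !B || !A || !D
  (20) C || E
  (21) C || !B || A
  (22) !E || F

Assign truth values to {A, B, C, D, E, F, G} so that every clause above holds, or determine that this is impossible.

A=true,  B=false,  C=false,  D=false,  E=true,  F=true,  G=false

Try B = false.
(E) alone gives E = true.
(F) alone gives F = true.
(!D) alone gives D = false.
(!G) alone gives G = false.
Try A = true.
(!C) alone gives C = false.
All clauses are satisfied.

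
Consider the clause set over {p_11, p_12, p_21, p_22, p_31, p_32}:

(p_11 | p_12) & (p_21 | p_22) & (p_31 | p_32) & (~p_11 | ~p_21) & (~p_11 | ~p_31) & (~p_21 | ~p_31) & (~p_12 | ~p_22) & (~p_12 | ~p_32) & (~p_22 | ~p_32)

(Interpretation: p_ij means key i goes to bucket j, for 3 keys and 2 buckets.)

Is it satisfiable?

Unsatisfiable

Branch on p_11: set p_11 = 1.
(~p_21) alone gives p_21 = 0.
(p_22) alone gives p_22 = 1.
(~p_31) alone gives p_31 = 0.
(p_32) alone gives p_32 = 1.
But (~p_32) is also a unit clause — contradiction.
Undo p_11 and try p_11 = 0.
(p_12) alone gives p_12 = 1.
(~p_22) alone gives p_22 = 0.
(p_21) alone gives p_21 = 1.
(~p_31) alone gives p_31 = 0.
(p_32) alone gives p_32 = 1.
But (~p_32) is also a unit clause — contradiction.
Either choice for p_11 ends in contradiction.
No assignment satisfies every clause.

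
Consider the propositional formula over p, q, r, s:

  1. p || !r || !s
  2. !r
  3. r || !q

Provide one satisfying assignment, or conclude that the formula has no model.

(!r) alone gives r = false.
(!q) alone gives q = false.
All clauses hold; p, s can take either value.

p ↦ false, q ↦ false, r ↦ false, s ↦ false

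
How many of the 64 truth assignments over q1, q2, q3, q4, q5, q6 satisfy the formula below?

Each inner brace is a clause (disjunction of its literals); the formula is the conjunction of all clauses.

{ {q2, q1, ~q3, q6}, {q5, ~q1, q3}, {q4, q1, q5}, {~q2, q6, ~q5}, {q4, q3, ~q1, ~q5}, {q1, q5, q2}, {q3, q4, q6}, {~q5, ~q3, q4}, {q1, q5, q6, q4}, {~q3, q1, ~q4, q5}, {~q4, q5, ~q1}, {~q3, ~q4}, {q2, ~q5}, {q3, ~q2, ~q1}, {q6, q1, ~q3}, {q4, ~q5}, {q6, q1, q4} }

7

There are 2^6 = 64 truth assignments over (q1, q2, q3, q4, q5, q6).
Split on q3. With q3 = 1, the clauses containing q3 are satisfied and ~q3 drops from the rest; 4 of the 2^5 = 32 assignments to the other variables satisfy what remains.
With q3 = 0, by the same count on the reduced clause set, 3 assignments work.
Total: 4 + 3 = 7.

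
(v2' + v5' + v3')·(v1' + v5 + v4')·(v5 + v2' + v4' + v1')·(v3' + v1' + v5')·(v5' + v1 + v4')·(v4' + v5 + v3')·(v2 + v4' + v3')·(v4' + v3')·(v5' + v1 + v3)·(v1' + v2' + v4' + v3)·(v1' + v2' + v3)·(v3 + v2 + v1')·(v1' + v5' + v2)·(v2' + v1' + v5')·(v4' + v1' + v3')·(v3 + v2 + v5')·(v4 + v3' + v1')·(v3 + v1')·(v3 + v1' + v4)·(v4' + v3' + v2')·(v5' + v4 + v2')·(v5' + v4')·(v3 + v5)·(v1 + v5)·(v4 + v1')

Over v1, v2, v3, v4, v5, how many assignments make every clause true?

1

There are 2^5 = 32 truth assignments over (v1, v2, v3, v4, v5).
Split on v5. With v5 = 1, the clauses containing v5 are satisfied and v5' drops from the rest; 1 of the 2^4 = 16 assignments to the other variables satisfy what remains.
With v5 = 0, by the same count on the reduced clause set, 0 assignments work.
Total: 1 + 0 = 1.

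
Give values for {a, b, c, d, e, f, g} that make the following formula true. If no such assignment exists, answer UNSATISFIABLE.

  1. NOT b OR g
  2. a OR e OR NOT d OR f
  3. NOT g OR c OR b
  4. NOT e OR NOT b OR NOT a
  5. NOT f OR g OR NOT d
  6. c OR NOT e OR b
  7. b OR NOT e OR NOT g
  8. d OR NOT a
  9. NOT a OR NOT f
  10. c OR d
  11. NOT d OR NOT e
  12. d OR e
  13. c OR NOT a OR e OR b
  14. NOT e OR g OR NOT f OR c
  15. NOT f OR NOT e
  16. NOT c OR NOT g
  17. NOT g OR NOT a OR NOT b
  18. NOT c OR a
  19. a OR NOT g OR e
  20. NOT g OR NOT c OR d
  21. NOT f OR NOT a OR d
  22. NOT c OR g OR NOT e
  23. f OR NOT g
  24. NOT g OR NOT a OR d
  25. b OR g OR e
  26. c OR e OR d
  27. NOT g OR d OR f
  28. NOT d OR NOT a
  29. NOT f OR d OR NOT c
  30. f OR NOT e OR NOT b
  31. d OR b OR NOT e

Try b = false.
Try g = false.
From the singleton clause (e), e = true.
From the singleton clause (c), c = true.
But (NOT c) is also a unit clause — contradiction.
Undo g and try g = true.
From the singleton clause (c), c = true.
But (NOT c) is also a unit clause — contradiction.
Either choice for g ends in contradiction.
Undo b and try b = true.
From the singleton clause (g), g = true.
From the singleton clause (NOT c), c = false.
From the singleton clause (d), d = true.
From the singleton clause (NOT e), e = false.
From the singleton clause (NOT a), a = false.
But (a) is also a unit clause — contradiction.
Either choice for b ends in contradiction.

UNSATISFIABLE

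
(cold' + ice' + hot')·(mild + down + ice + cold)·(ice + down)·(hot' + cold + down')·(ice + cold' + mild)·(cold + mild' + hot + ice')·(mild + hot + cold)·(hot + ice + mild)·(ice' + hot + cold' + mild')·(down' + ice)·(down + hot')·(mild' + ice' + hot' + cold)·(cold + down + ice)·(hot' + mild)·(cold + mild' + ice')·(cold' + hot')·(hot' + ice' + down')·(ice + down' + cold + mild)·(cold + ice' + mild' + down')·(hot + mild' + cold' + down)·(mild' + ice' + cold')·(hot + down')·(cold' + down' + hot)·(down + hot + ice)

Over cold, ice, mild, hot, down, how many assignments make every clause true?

There are 2^5 = 32 truth assignments over (cold, ice, mild, hot, down).
Split on hot. With hot = 1, the clauses containing hot are satisfied and hot' drops from the rest; 0 of the 2^4 = 16 assignments to the other variables satisfy what remains.
With hot = 0, by the same count on the reduced clause set, 1 assignment works.
Total: 0 + 1 = 1.

1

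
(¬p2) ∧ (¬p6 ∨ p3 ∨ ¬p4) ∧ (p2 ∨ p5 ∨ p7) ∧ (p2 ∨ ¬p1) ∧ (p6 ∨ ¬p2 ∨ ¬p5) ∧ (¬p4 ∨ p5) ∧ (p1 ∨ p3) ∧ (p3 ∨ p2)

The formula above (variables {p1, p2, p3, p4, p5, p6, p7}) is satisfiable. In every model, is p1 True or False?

Suppose p1 = True.
(¬p2) alone gives p2 = False.
Now (p2) is unsatisfied and unit — conflict.
So every satisfying assignment has p1 = False.

False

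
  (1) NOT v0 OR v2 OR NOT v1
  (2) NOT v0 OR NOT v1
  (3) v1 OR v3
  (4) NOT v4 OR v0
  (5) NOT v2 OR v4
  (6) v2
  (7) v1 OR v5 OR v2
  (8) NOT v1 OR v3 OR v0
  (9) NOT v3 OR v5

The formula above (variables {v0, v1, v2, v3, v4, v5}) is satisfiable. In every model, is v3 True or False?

Suppose v3 = false.
From the singleton clause (v1), v1 = true.
From the singleton clause (NOT v0), v0 = false.
That conflicts with the unit clause (v0).
So every satisfying assignment has v3 = True.

True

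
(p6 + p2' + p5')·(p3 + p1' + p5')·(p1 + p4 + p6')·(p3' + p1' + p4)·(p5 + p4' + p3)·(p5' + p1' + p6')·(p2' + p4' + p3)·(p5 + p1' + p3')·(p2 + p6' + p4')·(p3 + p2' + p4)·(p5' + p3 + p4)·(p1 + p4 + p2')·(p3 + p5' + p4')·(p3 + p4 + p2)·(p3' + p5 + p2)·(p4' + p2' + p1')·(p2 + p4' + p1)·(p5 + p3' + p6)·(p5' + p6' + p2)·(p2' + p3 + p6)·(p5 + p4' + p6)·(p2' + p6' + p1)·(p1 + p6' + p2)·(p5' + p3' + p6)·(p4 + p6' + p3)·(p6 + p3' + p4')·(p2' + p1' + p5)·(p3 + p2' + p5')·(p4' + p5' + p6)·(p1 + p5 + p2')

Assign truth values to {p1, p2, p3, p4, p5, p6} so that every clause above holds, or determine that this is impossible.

UNSATISFIABLE

Suppose p6 = 1.
Suppose p1 = 1.
Unit clause (p5') forces p5 = 0.
Unit clause (p3') forces p3 = 0.
Unit clause (p4') forces p4 = 0.
Now (p4) is unsatisfied and unit — conflict.
Undo p1 and try p1 = 0.
Unit clause (p4) forces p4 = 1.
Unit clause (p2) forces p2 = 1.
Now (p2') is unsatisfied and unit — conflict.
Neither p1 = 1 nor p1 = 0 works.
Undo p6 and try p6 = 0.
Suppose p2 = 0.
Suppose p3 = 1.
Unit clause (p5) forces p5 = 1.
Now (p5') is unsatisfied and unit — conflict.
Undo p3 and try p3 = 0.
Unit clause (p4) forces p4 = 1.
Unit clause (p5) forces p5 = 1.
Now (p5') is unsatisfied and unit — conflict.
Neither p3 = 1 nor p3 = 0 works.
Undo p2 and try p2 = 1.
Unit clause (p5') forces p5 = 0.
Unit clause (p3') forces p3 = 0.
Now (p3) is unsatisfied and unit — conflict.
Neither p2 = 1 nor p2 = 0 works.
Neither p6 = 1 nor p6 = 0 works.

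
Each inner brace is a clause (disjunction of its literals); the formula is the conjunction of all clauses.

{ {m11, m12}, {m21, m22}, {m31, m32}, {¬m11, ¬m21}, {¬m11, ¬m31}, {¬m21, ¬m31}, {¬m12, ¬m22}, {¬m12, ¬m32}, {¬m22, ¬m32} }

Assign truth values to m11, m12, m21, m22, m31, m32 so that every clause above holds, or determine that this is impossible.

UNSATISFIABLE

Branch on m11: set m11 = True.
(¬m21) alone gives m21 = False.
(m22) alone gives m22 = True.
(¬m31) alone gives m31 = False.
(m32) alone gives m32 = True.
But (¬m32) is also a unit clause — contradiction.
Backtrack on m11: now try m11 = False.
(m12) alone gives m12 = True.
(¬m22) alone gives m22 = False.
(m21) alone gives m21 = True.
(¬m31) alone gives m31 = False.
(m32) alone gives m32 = True.
But (¬m32) is also a unit clause — contradiction.
Neither m11 = True nor m11 = False works.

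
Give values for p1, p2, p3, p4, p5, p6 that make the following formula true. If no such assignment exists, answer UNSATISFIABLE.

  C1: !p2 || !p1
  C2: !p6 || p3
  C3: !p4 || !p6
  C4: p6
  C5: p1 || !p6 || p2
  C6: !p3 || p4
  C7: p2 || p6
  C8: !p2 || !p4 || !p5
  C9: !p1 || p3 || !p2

UNSATISFIABLE

From the singleton clause (p6), p6 = true.
From the singleton clause (p3), p3 = true.
From the singleton clause (!p4), p4 = false.
Now (p4) is unsatisfied and unit — conflict.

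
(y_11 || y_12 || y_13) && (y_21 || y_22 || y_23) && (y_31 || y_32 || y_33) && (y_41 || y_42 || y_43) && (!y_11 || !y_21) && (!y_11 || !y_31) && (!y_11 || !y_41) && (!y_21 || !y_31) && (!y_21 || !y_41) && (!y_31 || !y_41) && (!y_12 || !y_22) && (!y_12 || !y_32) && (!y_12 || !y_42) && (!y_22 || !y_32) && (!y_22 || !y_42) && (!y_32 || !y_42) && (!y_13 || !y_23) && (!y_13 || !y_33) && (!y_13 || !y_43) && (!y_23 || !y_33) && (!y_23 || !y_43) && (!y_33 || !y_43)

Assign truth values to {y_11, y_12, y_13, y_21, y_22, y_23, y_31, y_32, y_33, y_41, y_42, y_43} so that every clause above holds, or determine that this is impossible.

UNSATISFIABLE

Case y_11 = false:
Case y_12 = true:
From the singleton clause (!y_22), y_22 = false.
From the singleton clause (!y_32), y_32 = false.
From the singleton clause (!y_42), y_42 = false.
Case y_21 = true:
From the singleton clause (!y_31), y_31 = false.
From the singleton clause (y_33), y_33 = true.
From the singleton clause (!y_41), y_41 = false.
From the singleton clause (y_43), y_43 = true.
But (!y_43) is also a unit clause — contradiction.
Undo y_21 and try y_21 = false.
From the singleton clause (y_23), y_23 = true.
From the singleton clause (!y_13), y_13 = false.
From the singleton clause (!y_33), y_33 = false.
From the singleton clause (y_31), y_31 = true.
From the singleton clause (!y_41), y_41 = false.
From the singleton clause (y_43), y_43 = true.
But (!y_43) is also a unit clause — contradiction.
Either choice for y_21 ends in contradiction.
Undo y_12 and try y_12 = false.
From the singleton clause (y_13), y_13 = true.
From the singleton clause (!y_23), y_23 = false.
From the singleton clause (!y_33), y_33 = false.
From the singleton clause (!y_43), y_43 = false.
Case y_21 = true:
From the singleton clause (!y_31), y_31 = false.
From the singleton clause (y_32), y_32 = true.
From the singleton clause (!y_41), y_41 = false.
From the singleton clause (y_42), y_42 = true.
But (!y_42) is also a unit clause — contradiction.
Undo y_21 and try y_21 = false.
From the singleton clause (y_22), y_22 = true.
From the singleton clause (!y_32), y_32 = false.
From the singleton clause (y_31), y_31 = true.
From the singleton clause (!y_41), y_41 = false.
From the singleton clause (y_42), y_42 = true.
But (!y_42) is also a unit clause — contradiction.
Either choice for y_21 ends in contradiction.
Either choice for y_12 ends in contradiction.
Undo y_11 and try y_11 = true.
From the singleton clause (!y_21), y_21 = false.
From the singleton clause (!y_31), y_31 = false.
From the singleton clause (!y_41), y_41 = false.
Case y_22 = true:
From the singleton clause (!y_12), y_12 = false.
From the singleton clause (!y_32), y_32 = false.
From the singleton clause (y_33), y_33 = true.
From the singleton clause (!y_42), y_42 = false.
From the singleton clause (y_43), y_43 = true.
But (!y_43) is also a unit clause — contradiction.
Undo y_22 and try y_22 = false.
From the singleton clause (y_23), y_23 = true.
From the singleton clause (!y_13), y_13 = false.
From the singleton clause (!y_33), y_33 = false.
From the singleton clause (y_32), y_32 = true.
From the singleton clause (!y_12), y_12 = false.
From the singleton clause (!y_42), y_42 = false.
From the singleton clause (y_43), y_43 = true.
But (!y_43) is also a unit clause — contradiction.
Either choice for y_22 ends in contradiction.
Either choice for y_11 ends in contradiction.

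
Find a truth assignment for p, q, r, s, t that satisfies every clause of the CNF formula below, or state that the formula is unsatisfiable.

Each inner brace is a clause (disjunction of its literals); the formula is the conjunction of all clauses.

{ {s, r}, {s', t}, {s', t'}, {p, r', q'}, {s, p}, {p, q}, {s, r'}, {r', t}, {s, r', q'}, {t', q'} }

UNSATISFIABLE

Try s = 1.
(t) alone gives t = 1.
Now (t') is unsatisfied and unit — conflict.
Backtrack on s: now try s = 0.
(r) alone gives r = 1.
Now (r') is unsatisfied and unit — conflict.
Either choice for s ends in contradiction.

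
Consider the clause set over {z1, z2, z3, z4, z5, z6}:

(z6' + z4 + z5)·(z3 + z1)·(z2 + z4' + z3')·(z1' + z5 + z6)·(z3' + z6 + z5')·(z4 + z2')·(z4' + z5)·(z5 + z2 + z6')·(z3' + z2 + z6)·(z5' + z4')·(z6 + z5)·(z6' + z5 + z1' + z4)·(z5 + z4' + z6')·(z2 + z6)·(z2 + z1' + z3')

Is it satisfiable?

Suppose z3 = 1.
Suppose z2 = 0.
(z4') alone gives z4 = 0.
(z6) alone gives z6 = 1.
(z5) alone gives z5 = 1.
(z1') alone gives z1 = 0.
Every clause now holds.
A satisfying assignment: z1: 0; z2: 0; z3: 1; z4: 0; z5: 1; z6: 1.

Satisfiable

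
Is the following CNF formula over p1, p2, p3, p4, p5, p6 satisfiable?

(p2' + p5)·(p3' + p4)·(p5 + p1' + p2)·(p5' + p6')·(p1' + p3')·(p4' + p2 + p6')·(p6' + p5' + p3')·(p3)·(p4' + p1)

Unsatisfiable

(p3) alone gives p3 = 1.
(p4) alone gives p4 = 1.
(p1') alone gives p1 = 0.
Now (p1) is unsatisfied and unit — conflict.
No assignment satisfies every clause.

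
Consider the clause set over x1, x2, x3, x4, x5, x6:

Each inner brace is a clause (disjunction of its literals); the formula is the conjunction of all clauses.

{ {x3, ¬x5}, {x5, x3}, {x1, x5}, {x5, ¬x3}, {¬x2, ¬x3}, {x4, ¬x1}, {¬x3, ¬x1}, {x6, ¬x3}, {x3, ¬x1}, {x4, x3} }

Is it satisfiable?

Yes

Suppose x3 = True.
Unit clause (x5) forces x5 = True.
Unit clause (¬x2) forces x2 = False.
Unit clause (¬x1) forces x1 = False.
Unit clause (x6) forces x6 = True.
No clause remains; x4 is free.
A satisfying assignment: x1: False,  x2: False,  x3: True,  x4: True,  x5: True,  x6: True.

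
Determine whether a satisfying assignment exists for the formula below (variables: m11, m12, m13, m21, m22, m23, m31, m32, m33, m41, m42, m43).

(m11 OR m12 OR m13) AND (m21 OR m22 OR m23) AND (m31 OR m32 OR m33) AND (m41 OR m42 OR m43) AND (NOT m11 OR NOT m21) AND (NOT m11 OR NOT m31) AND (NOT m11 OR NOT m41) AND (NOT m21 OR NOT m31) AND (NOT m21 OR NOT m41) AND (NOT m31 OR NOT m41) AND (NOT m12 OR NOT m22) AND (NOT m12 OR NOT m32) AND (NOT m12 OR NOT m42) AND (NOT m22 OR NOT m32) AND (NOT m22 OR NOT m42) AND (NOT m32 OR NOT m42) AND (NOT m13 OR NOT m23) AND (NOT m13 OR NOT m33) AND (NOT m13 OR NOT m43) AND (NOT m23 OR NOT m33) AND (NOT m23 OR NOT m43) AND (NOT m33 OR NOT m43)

Case m11 = false:
Case m12 = true:
(NOT m22) alone gives m22 = false.
(NOT m32) alone gives m32 = false.
(NOT m42) alone gives m42 = false.
Case m21 = true:
(NOT m31) alone gives m31 = false.
(m33) alone gives m33 = true.
(NOT m41) alone gives m41 = false.
(m43) alone gives m43 = true.
Now (NOT m43) is unsatisfied and unit — conflict.
Undo m21 and try m21 = false.
(m23) alone gives m23 = true.
(NOT m13) alone gives m13 = false.
(NOT m33) alone gives m33 = false.
(m31) alone gives m31 = true.
(NOT m41) alone gives m41 = false.
(m43) alone gives m43 = true.
Now (NOT m43) is unsatisfied and unit — conflict.
Either choice for m21 ends in contradiction.
Undo m12 and try m12 = false.
(m13) alone gives m13 = true.
(NOT m23) alone gives m23 = false.
(NOT m33) alone gives m33 = false.
(NOT m43) alone gives m43 = false.
Case m21 = true:
(NOT m31) alone gives m31 = false.
(m32) alone gives m32 = true.
(NOT m41) alone gives m41 = false.
(m42) alone gives m42 = true.
Now (NOT m42) is unsatisfied and unit — conflict.
Undo m21 and try m21 = false.
(m22) alone gives m22 = true.
(NOT m32) alone gives m32 = false.
(m31) alone gives m31 = true.
(NOT m41) alone gives m41 = false.
(m42) alone gives m42 = true.
Now (NOT m42) is unsatisfied and unit — conflict.
Either choice for m21 ends in contradiction.
Either choice for m12 ends in contradiction.
Undo m11 and try m11 = true.
(NOT m21) alone gives m21 = false.
(NOT m31) alone gives m31 = false.
(NOT m41) alone gives m41 = false.
Case m22 = true:
(NOT m12) alone gives m12 = false.
(NOT m32) alone gives m32 = false.
(m33) alone gives m33 = true.
(NOT m42) alone gives m42 = false.
(m43) alone gives m43 = true.
Now (NOT m43) is unsatisfied and unit — conflict.
Undo m22 and try m22 = false.
(m23) alone gives m23 = true.
(NOT m13) alone gives m13 = false.
(NOT m33) alone gives m33 = false.
(m32) alone gives m32 = true.
(NOT m12) alone gives m12 = false.
(NOT m42) alone gives m42 = false.
(m43) alone gives m43 = true.
Now (NOT m43) is unsatisfied and unit — conflict.
Either choice for m22 ends in contradiction.
Either choice for m11 ends in contradiction.
No assignment satisfies every clause.

No, unsatisfiable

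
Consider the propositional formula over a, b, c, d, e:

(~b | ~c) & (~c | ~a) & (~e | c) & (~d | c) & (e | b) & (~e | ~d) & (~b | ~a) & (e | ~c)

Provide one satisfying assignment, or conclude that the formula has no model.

a=0; b=1; c=0; d=0; e=0

Suppose b = 1.
From the singleton clause (~c), c = 0.
From the singleton clause (~e), e = 0.
From the singleton clause (~d), d = 0.
From the singleton clause (~a), a = 0.
This assignment satisfies each clause.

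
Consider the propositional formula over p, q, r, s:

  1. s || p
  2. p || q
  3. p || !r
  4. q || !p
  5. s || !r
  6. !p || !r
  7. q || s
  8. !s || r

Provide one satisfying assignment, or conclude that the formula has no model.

p ↦ true; q ↦ true; r ↦ false; s ↦ false

Try s = false.
Unit clause (p) forces p = true.
Unit clause (q) forces q = true.
Unit clause (!r) forces r = false.
This assignment satisfies each clause.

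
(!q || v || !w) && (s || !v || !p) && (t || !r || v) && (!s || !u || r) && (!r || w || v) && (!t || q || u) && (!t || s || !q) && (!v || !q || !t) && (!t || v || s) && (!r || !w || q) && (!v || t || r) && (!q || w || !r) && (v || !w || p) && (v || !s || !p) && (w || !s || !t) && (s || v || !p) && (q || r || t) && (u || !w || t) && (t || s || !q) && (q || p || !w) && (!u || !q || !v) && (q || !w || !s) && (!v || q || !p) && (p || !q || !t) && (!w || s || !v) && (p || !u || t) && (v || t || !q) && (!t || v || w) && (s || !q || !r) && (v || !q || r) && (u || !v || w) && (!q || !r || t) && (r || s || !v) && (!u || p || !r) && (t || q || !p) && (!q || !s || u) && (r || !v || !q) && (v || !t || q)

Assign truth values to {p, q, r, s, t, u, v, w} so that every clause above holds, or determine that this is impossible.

Suppose q = false.
Suppose t = false.
Unit clause (r) forces r = true.
Unit clause (v) forces v = true.
Unit clause (!w) forces w = false.
Unit clause (!p) forces p = false.
Unit clause (!u) forces u = false.
That conflicts with the unit clause (u).
That branch fails; take t = true instead.
Unit clause (u) forces u = true.
Unit clause (v) forces v = true.
Unit clause (!p) forces p = false.
Unit clause (!w) forces w = false.
Unit clause (!s) forces s = false.
Unit clause (r) forces r = true.
That conflicts with the unit clause (!r).
Either choice for t ends in contradiction.
That branch fails; take q = true instead.
Suppose v = true.
Unit clause (!t) forces t = false.
Unit clause (r) forces r = true.
That conflicts with the unit clause (!r).
That branch fails; take v = false instead.
Unit clause (!w) forces w = false.
Unit clause (!r) forces r = false.
That conflicts with the unit clause (r).
Either choice for v ends in contradiction.
Either choice for q ends in contradiction.

UNSATISFIABLE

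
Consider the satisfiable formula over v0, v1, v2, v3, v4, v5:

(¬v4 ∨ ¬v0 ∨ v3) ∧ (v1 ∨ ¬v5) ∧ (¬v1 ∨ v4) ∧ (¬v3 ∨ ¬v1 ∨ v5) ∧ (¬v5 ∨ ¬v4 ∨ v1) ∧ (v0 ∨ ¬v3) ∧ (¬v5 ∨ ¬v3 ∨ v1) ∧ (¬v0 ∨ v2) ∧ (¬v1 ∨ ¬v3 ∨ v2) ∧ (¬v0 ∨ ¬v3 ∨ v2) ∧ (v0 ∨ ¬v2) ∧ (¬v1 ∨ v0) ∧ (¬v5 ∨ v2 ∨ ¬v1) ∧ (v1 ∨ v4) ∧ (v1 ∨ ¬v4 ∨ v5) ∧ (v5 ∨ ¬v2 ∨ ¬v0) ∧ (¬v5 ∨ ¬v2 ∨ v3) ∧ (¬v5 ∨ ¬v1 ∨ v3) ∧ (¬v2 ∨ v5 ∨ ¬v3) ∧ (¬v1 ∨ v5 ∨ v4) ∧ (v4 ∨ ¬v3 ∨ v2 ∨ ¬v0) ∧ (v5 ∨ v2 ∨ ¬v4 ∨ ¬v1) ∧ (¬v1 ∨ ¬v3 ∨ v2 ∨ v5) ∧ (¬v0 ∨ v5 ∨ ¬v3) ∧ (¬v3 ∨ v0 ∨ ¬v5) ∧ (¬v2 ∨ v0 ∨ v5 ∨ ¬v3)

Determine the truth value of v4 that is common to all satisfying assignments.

Suppose v4 = False.
Unit clause (¬v1) forces v1 = False.
Now (v1) is unsatisfied and unit — conflict.
So every satisfying assignment has v4 = True.

True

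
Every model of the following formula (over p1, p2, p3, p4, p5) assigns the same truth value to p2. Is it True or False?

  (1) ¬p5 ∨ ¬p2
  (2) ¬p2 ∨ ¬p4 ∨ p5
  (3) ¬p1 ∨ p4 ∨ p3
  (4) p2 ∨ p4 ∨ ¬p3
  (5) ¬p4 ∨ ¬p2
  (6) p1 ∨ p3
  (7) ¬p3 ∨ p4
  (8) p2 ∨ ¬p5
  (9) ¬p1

Suppose p2 = True.
The clause (¬p5) is unit, so p5 = False.
The clause (¬p4) is unit, so p4 = False.
The clause (¬p3) is unit, so p3 = False.
The clause (¬p1) is unit, so p1 = False.
But (p1) is also a unit clause — contradiction.
So every satisfying assignment has p2 = False.

False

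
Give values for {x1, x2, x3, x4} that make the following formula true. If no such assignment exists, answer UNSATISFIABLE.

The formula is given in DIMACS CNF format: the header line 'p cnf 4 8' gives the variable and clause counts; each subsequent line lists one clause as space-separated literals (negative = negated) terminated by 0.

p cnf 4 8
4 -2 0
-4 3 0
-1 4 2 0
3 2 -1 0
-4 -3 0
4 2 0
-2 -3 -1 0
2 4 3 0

UNSATISFIABLE

Try x4 = True.
From the singleton clause (x3), x3 = True.
That conflicts with the unit clause (¬x3).
Backtrack on x4: now try x4 = False.
From the singleton clause (¬x2), x2 = False.
That conflicts with the unit clause (x2).
Either choice for x4 ends in contradiction.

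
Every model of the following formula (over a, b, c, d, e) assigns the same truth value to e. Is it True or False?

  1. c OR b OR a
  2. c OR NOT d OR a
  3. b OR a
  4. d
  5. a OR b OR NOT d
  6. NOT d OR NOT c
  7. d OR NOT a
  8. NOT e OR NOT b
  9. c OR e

Suppose e = false.
(d) alone gives d = true.
(NOT c) alone gives c = false.
Now (c) is unsatisfied and unit — conflict.
So every satisfying assignment has e = True.

True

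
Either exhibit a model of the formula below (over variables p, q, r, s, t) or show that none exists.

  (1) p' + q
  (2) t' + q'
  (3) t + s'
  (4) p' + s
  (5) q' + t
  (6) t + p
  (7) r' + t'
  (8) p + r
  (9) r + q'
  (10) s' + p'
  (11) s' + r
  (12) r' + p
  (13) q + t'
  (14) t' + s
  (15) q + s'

UNSATISFIABLE

Try p = 0.
(t) alone gives t = 1.
(q') alone gives q = 0.
But (q) is also a unit clause — contradiction.
That branch fails; take p = 1 instead.
(q) alone gives q = 1.
(t') alone gives t = 0.
But (t) is also a unit clause — contradiction.
Both values of p lead to a conflict.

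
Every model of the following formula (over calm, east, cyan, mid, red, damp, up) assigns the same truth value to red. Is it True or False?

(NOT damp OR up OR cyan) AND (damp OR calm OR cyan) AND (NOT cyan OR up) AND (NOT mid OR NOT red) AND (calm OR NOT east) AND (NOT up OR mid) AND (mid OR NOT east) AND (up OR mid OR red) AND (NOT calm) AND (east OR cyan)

Suppose red = true.
Unit clause (NOT mid) forces mid = false.
Unit clause (NOT up) forces up = false.
Unit clause (NOT cyan) forces cyan = false.
Unit clause (NOT damp) forces damp = false.
Unit clause (calm) forces calm = true.
Now (NOT calm) is unsatisfied and unit — conflict.
So every satisfying assignment has red = False.

False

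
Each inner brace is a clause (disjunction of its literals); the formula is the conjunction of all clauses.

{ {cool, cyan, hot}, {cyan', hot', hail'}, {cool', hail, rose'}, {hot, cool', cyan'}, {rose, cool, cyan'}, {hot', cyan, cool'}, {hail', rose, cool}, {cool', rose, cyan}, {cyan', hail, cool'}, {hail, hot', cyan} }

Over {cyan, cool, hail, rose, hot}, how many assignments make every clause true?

There are 2^5 = 32 truth assignments over (cyan, cool, hail, rose, hot).
Split on rose. With rose = 1, the clauses containing rose are satisfied and rose' drops from the rest; 5 of the 2^4 = 16 assignments to the other variables satisfy what remains.
With rose = 0, by the same count on the reduced clause set, 0 assignments work.
(One model: cyan=F, cool=F, hail=T, rose=T, hot=T.)
Total: 5 + 0 = 5.

5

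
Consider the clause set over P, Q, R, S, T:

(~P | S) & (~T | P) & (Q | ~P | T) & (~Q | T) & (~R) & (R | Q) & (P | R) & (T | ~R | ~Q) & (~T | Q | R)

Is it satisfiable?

Yes

Unit clause (~R) forces R = 0.
Unit clause (Q) forces Q = 1.
Unit clause (T) forces T = 1.
Unit clause (P) forces P = 1.
Unit clause (S) forces S = 1.
This assignment satisfies each clause.
A satisfying assignment: P ↦ 1; Q ↦ 1; R ↦ 0; S ↦ 1; T ↦ 1.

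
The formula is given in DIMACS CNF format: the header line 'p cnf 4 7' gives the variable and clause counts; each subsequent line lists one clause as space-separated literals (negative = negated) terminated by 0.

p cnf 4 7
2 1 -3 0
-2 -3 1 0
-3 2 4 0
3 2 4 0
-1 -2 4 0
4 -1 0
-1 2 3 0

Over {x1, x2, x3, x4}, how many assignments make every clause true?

There are 2^4 = 16 truth assignments over (x1, x2, x3, x4).
Check each against the 7 clauses (columns in the order x1, x2, x3, x4):
  F F F F  ✗ fails (x3 ∨ x2 ∨ x4)
  F F F T  ✓ satisfies all
  F F T F  ✗ fails (x2 ∨ x1 ∨ ¬x3)
  F F T T  ✗ fails (x2 ∨ x1 ∨ ¬x3)
  F T F F  ✓ satisfies all
  F T F T  ✓ satisfies all
  F T T F  ✗ fails (¬x2 ∨ ¬x3 ∨ x1)
  F T T T  ✗ fails (¬x2 ∨ ¬x3 ∨ x1)
  T F F F  ✗ fails (x3 ∨ x2 ∨ x4)
  T F F T  ✗ fails (¬x1 ∨ x2 ∨ x3)
  T F T F  ✗ fails (¬x3 ∨ x2 ∨ x4)
  T F T T  ✓ satisfies all
  T T F F  ✗ fails (¬x1 ∨ ¬x2 ∨ x4)
  T T F T  ✓ satisfies all
  T T T F  ✗ fails (¬x1 ∨ ¬x2 ∨ x4)
  T T T T  ✓ satisfies all
6 of the 16 rows are models.

6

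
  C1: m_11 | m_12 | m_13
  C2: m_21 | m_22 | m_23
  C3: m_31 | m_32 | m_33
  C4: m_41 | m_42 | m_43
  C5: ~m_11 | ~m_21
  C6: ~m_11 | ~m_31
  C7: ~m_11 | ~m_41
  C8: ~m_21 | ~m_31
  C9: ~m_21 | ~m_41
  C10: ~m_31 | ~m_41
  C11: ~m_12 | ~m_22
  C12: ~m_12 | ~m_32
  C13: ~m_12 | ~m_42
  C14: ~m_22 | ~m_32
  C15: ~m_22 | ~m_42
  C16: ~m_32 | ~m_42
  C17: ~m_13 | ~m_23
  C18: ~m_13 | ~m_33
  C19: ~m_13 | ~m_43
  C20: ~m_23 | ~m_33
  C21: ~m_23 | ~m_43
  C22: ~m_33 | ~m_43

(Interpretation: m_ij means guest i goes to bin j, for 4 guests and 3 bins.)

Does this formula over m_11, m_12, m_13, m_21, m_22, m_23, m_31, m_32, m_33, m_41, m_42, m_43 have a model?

Suppose m_11 = 0.
Suppose m_12 = 1.
The clause (~m_22) is unit, so m_22 = 0.
The clause (~m_32) is unit, so m_32 = 0.
The clause (~m_42) is unit, so m_42 = 0.
Suppose m_21 = 1.
The clause (~m_31) is unit, so m_31 = 0.
The clause (m_33) is unit, so m_33 = 1.
The clause (~m_41) is unit, so m_41 = 0.
The clause (m_43) is unit, so m_43 = 1.
That conflicts with the unit clause (~m_43).
So m_21 must be the other value — set m_21 = 0.
The clause (m_23) is unit, so m_23 = 1.
The clause (~m_13) is unit, so m_13 = 0.
The clause (~m_33) is unit, so m_33 = 0.
The clause (m_31) is unit, so m_31 = 1.
The clause (~m_41) is unit, so m_41 = 0.
The clause (m_43) is unit, so m_43 = 1.
That conflicts with the unit clause (~m_43).
Neither m_21 = 1 nor m_21 = 0 works.
So m_12 must be the other value — set m_12 = 0.
The clause (m_13) is unit, so m_13 = 1.
The clause (~m_23) is unit, so m_23 = 0.
The clause (~m_33) is unit, so m_33 = 0.
The clause (~m_43) is unit, so m_43 = 0.
Suppose m_21 = 1.
The clause (~m_31) is unit, so m_31 = 0.
The clause (m_32) is unit, so m_32 = 1.
The clause (~m_41) is unit, so m_41 = 0.
The clause (m_42) is unit, so m_42 = 1.
That conflicts with the unit clause (~m_42).
So m_21 must be the other value — set m_21 = 0.
The clause (m_22) is unit, so m_22 = 1.
The clause (~m_32) is unit, so m_32 = 0.
The clause (m_31) is unit, so m_31 = 1.
The clause (~m_41) is unit, so m_41 = 0.
The clause (m_42) is unit, so m_42 = 1.
That conflicts with the unit clause (~m_42).
Neither m_21 = 1 nor m_21 = 0 works.
Neither m_12 = 1 nor m_12 = 0 works.
So m_11 must be the other value — set m_11 = 1.
The clause (~m_21) is unit, so m_21 = 0.
The clause (~m_31) is unit, so m_31 = 0.
The clause (~m_41) is unit, so m_41 = 0.
Suppose m_22 = 1.
The clause (~m_12) is unit, so m_12 = 0.
The clause (~m_32) is unit, so m_32 = 0.
The clause (m_33) is unit, so m_33 = 1.
The clause (~m_42) is unit, so m_42 = 0.
The clause (m_43) is unit, so m_43 = 1.
That conflicts with the unit clause (~m_43).
So m_22 must be the other value — set m_22 = 0.
The clause (m_23) is unit, so m_23 = 1.
The clause (~m_13) is unit, so m_13 = 0.
The clause (~m_33) is unit, so m_33 = 0.
The clause (m_32) is unit, so m_32 = 1.
The clause (~m_12) is unit, so m_12 = 0.
The clause (~m_42) is unit, so m_42 = 0.
The clause (m_43) is unit, so m_43 = 1.
That conflicts with the unit clause (~m_43).
Neither m_22 = 1 nor m_22 = 0 works.
Neither m_11 = 1 nor m_11 = 0 works.
No assignment satisfies every clause.

No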